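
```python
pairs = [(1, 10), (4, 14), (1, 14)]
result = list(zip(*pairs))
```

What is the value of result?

Step 1: zip(*pairs) transposes: unzips [(1, 10), (4, 14), (1, 14)] into separate sequences.
Step 2: First elements: (1, 4, 1), second elements: (10, 14, 14).
Therefore result = [(1, 4, 1), (10, 14, 14)].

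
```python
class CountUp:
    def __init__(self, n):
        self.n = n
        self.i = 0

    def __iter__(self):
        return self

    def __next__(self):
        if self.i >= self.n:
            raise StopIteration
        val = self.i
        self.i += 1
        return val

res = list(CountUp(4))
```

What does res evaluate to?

Step 1: CountUp(4) creates an iterator counting 0 to 3.
Step 2: list() consumes all values: [0, 1, 2, 3].
Therefore res = [0, 1, 2, 3].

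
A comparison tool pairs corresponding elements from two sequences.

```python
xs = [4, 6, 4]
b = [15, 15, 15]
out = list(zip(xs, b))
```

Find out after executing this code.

Step 1: zip pairs elements at same index:
  Index 0: (4, 15)
  Index 1: (6, 15)
  Index 2: (4, 15)
Therefore out = [(4, 15), (6, 15), (4, 15)].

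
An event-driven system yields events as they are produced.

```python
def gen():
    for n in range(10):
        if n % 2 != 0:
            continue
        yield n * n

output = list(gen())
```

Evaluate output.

Step 1: Only yield n**2 when n is divisible by 2:
  n=0: 0 % 2 == 0, yield 0**2 = 0
  n=2: 2 % 2 == 0, yield 2**2 = 4
  n=4: 4 % 2 == 0, yield 4**2 = 16
  n=6: 6 % 2 == 0, yield 6**2 = 36
  n=8: 8 % 2 == 0, yield 8**2 = 64
Therefore output = [0, 4, 16, 36, 64].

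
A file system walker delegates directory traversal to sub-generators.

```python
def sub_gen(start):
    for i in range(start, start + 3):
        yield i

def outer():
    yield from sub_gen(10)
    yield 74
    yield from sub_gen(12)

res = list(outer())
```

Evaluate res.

Step 1: outer() delegates to sub_gen(10):
  yield 10
  yield 11
  yield 12
Step 2: yield 74
Step 3: Delegates to sub_gen(12):
  yield 12
  yield 13
  yield 14
Therefore res = [10, 11, 12, 74, 12, 13, 14].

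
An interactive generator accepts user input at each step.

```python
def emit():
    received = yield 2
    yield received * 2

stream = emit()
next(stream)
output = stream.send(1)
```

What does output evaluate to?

Step 1: next(stream) advances to first yield, producing 2.
Step 2: send(1) resumes, received = 1.
Step 3: yield received * 2 = 1 * 2 = 2.
Therefore output = 2.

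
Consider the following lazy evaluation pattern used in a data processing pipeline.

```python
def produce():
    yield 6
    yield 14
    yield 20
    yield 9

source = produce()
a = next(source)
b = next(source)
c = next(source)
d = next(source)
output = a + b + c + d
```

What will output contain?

Step 1: Create generator and consume all values:
  a = next(source) = 6
  b = next(source) = 14
  c = next(source) = 20
  d = next(source) = 9
Step 2: output = 6 + 14 + 20 + 9 = 49.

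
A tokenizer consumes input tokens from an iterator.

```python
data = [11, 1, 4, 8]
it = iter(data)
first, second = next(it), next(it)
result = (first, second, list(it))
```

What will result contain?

Step 1: Create iterator over [11, 1, 4, 8].
Step 2: first = 11, second = 1.
Step 3: Remaining elements: [4, 8].
Therefore result = (11, 1, [4, 8]).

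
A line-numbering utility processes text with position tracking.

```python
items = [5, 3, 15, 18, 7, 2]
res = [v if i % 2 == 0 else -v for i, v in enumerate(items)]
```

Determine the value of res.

Step 1: For each (i, v), keep v if i is even, negate if odd:
  i=0 (even): keep 5
  i=1 (odd): negate to -3
  i=2 (even): keep 15
  i=3 (odd): negate to -18
  i=4 (even): keep 7
  i=5 (odd): negate to -2
Therefore res = [5, -3, 15, -18, 7, -2].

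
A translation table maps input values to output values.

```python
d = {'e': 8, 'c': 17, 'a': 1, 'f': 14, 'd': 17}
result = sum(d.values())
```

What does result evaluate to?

Step 1: d.values() = [8, 17, 1, 14, 17].
Step 2: sum = 57.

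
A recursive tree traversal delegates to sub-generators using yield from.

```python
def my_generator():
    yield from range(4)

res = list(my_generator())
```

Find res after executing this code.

Step 1: yield from delegates to the iterable, yielding each element.
Step 2: Collected values: [0, 1, 2, 3].
Therefore res = [0, 1, 2, 3].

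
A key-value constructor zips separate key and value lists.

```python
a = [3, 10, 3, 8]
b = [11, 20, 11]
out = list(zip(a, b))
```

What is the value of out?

Step 1: zip stops at shortest (len(a)=4, len(b)=3):
  Index 0: (3, 11)
  Index 1: (10, 20)
  Index 2: (3, 11)
Step 2: Last element of a (8) has no pair, dropped.
Therefore out = [(3, 11), (10, 20), (3, 11)].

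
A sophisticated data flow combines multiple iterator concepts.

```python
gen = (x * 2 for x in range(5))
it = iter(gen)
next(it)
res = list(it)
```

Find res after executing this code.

Step 1: Generator produces [0, 2, 4, 6, 8].
Step 2: next(it) consumes first element (0).
Step 3: list(it) collects remaining: [2, 4, 6, 8].
Therefore res = [2, 4, 6, 8].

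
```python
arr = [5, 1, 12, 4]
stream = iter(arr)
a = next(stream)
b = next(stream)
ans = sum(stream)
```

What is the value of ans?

Step 1: Create iterator over [5, 1, 12, 4].
Step 2: a = next() = 5, b = next() = 1.
Step 3: sum() of remaining [12, 4] = 16.
Therefore ans = 16.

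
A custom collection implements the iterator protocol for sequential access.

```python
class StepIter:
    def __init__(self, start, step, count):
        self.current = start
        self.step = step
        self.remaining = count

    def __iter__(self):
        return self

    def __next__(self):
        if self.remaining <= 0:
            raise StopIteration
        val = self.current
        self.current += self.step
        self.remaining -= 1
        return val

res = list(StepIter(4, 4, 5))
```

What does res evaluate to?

Step 1: StepIter starts at 4, increments by 4, for 5 steps:
  Yield 4, then current += 4
  Yield 8, then current += 4
  Yield 12, then current += 4
  Yield 16, then current += 4
  Yield 20, then current += 4
Therefore res = [4, 8, 12, 16, 20].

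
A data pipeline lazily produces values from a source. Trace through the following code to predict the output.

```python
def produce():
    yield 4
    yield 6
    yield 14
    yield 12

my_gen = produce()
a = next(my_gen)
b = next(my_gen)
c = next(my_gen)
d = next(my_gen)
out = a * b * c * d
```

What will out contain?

Step 1: Create generator and consume all values:
  a = next(my_gen) = 4
  b = next(my_gen) = 6
  c = next(my_gen) = 14
  d = next(my_gen) = 12
Step 2: out = 4 * 6 * 14 * 12 = 4032.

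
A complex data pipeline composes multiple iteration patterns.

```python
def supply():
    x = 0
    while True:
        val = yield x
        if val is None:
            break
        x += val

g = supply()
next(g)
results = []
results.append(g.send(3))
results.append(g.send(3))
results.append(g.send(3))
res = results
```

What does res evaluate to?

Step 1: next(g) -> yield 0.
Step 2: send(3) -> x = 3, yield 3.
Step 3: send(3) -> x = 6, yield 6.
Step 4: send(3) -> x = 9, yield 9.
Therefore res = [3, 6, 9].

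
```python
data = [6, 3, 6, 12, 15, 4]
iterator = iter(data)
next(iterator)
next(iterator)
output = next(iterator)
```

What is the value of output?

Step 1: Create iterator over [6, 3, 6, 12, 15, 4].
Step 2: next() consumes 6.
Step 3: next() consumes 3.
Step 4: next() returns 6.
Therefore output = 6.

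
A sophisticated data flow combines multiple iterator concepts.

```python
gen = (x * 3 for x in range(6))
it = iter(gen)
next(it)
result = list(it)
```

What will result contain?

Step 1: Generator produces [0, 3, 6, 9, 12, 15].
Step 2: next(it) consumes first element (0).
Step 3: list(it) collects remaining: [3, 6, 9, 12, 15].
Therefore result = [3, 6, 9, 12, 15].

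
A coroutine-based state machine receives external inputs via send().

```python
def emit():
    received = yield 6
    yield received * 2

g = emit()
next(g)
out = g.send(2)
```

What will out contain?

Step 1: next(g) advances to first yield, producing 6.
Step 2: send(2) resumes, received = 2.
Step 3: yield received * 2 = 2 * 2 = 4.
Therefore out = 4.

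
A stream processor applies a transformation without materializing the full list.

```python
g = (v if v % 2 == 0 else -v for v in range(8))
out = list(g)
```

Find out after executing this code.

Step 1: For each v in range(8), yield v if even, else -v:
  v=0: even, yield 0
  v=1: odd, yield -1
  v=2: even, yield 2
  v=3: odd, yield -3
  v=4: even, yield 4
  v=5: odd, yield -5
  v=6: even, yield 6
  v=7: odd, yield -7
Therefore out = [0, -1, 2, -3, 4, -5, 6, -7].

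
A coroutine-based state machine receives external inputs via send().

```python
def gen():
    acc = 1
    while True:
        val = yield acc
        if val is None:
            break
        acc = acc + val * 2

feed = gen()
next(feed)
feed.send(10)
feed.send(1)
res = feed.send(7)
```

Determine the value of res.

Step 1: next() -> yield acc=1.
Step 2: send(10) -> val=10, acc = 1 + 10*2 = 21, yield 21.
Step 3: send(1) -> val=1, acc = 21 + 1*2 = 23, yield 23.
Step 4: send(7) -> val=7, acc = 23 + 7*2 = 37, yield 37.
Therefore res = 37.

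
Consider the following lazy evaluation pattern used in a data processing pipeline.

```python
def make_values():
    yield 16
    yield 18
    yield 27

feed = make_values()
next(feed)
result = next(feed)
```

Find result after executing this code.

Step 1: make_values() creates a generator.
Step 2: next(feed) yields 16 (consumed and discarded).
Step 3: next(feed) yields 18, assigned to result.
Therefore result = 18.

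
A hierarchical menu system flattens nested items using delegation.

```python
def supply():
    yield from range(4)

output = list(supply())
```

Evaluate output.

Step 1: yield from delegates to the iterable, yielding each element.
Step 2: Collected values: [0, 1, 2, 3].
Therefore output = [0, 1, 2, 3].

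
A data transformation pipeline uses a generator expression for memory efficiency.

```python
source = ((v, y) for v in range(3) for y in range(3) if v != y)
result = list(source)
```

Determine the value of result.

Step 1: Nested generator over range(3) x range(3) where v != y:
  (0, 0): excluded (v == y)
  (0, 1): included
  (0, 2): included
  (1, 0): included
  (1, 1): excluded (v == y)
  (1, 2): included
  (2, 0): included
  (2, 1): included
  (2, 2): excluded (v == y)
Therefore result = [(0, 1), (0, 2), (1, 0), (1, 2), (2, 0), (2, 1)].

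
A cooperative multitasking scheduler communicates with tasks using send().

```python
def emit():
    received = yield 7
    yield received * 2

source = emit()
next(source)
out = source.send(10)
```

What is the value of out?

Step 1: next(source) advances to first yield, producing 7.
Step 2: send(10) resumes, received = 10.
Step 3: yield received * 2 = 10 * 2 = 20.
Therefore out = 20.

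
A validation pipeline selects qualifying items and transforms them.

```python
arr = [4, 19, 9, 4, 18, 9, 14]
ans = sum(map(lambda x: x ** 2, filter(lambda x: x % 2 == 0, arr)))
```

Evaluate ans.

Step 1: Filter even numbers from [4, 19, 9, 4, 18, 9, 14]: [4, 4, 18, 14]
Step 2: Square each: [16, 16, 324, 196]
Step 3: Sum = 552.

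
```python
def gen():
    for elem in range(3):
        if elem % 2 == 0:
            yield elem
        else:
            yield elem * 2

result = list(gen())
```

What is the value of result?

Step 1: For each elem in range(3), yield elem if even, else elem*2:
  elem=0 (even): yield 0
  elem=1 (odd): yield 1*2 = 2
  elem=2 (even): yield 2
Therefore result = [0, 2, 2].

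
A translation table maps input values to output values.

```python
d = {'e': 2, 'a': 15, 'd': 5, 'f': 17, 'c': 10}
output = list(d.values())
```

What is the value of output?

Step 1: d.values() returns the dictionary values in insertion order.
Therefore output = [2, 15, 5, 17, 10].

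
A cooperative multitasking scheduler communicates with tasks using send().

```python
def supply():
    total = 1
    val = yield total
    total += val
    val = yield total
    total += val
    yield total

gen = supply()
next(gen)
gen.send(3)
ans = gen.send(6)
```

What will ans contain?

Step 1: next() -> yield total=1.
Step 2: send(3) -> val=3, total = 1+3 = 4, yield 4.
Step 3: send(6) -> val=6, total = 4+6 = 10, yield 10.
Therefore ans = 10.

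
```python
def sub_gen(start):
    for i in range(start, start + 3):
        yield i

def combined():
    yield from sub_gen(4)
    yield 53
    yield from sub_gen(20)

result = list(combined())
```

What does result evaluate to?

Step 1: combined() delegates to sub_gen(4):
  yield 4
  yield 5
  yield 6
Step 2: yield 53
Step 3: Delegates to sub_gen(20):
  yield 20
  yield 21
  yield 22
Therefore result = [4, 5, 6, 53, 20, 21, 22].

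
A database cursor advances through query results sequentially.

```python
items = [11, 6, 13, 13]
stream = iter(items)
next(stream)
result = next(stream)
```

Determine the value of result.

Step 1: Create iterator over [11, 6, 13, 13].
Step 2: next() consumes 11.
Step 3: next() returns 6.
Therefore result = 6.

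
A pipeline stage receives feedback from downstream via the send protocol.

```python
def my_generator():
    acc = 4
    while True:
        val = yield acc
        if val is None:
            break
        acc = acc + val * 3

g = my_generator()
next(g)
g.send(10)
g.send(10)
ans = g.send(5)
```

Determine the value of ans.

Step 1: next() -> yield acc=4.
Step 2: send(10) -> val=10, acc = 4 + 10*3 = 34, yield 34.
Step 3: send(10) -> val=10, acc = 34 + 10*3 = 64, yield 64.
Step 4: send(5) -> val=5, acc = 64 + 5*3 = 79, yield 79.
Therefore ans = 79.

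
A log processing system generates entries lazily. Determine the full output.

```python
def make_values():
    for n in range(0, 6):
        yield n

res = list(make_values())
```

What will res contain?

Step 1: The generator yields each value from range(0, 6).
Step 2: list() consumes all yields: [0, 1, 2, 3, 4, 5].
Therefore res = [0, 1, 2, 3, 4, 5].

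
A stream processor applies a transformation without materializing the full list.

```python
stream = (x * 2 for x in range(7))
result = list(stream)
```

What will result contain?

Step 1: For each x in range(7), compute x*2:
  x=0: 0*2 = 0
  x=1: 1*2 = 2
  x=2: 2*2 = 4
  x=3: 3*2 = 6
  x=4: 4*2 = 8
  x=5: 5*2 = 10
  x=6: 6*2 = 12
Therefore result = [0, 2, 4, 6, 8, 10, 12].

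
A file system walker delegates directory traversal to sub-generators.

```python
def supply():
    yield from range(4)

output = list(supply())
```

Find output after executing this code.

Step 1: yield from delegates to the iterable, yielding each element.
Step 2: Collected values: [0, 1, 2, 3].
Therefore output = [0, 1, 2, 3].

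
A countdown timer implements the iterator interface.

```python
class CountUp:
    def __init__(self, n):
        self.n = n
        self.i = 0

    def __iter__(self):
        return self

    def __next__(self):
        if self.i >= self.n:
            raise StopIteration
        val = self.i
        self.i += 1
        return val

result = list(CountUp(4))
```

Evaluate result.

Step 1: CountUp(4) creates an iterator counting 0 to 3.
Step 2: list() consumes all values: [0, 1, 2, 3].
Therefore result = [0, 1, 2, 3].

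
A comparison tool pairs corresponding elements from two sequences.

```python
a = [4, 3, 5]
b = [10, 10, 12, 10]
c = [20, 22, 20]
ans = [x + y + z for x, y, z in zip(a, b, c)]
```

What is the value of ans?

Step 1: zip three lists (truncates to shortest, len=3):
  4 + 10 + 20 = 34
  3 + 10 + 22 = 35
  5 + 12 + 20 = 37
Therefore ans = [34, 35, 37].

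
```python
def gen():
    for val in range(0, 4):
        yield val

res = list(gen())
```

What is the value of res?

Step 1: The generator yields each value from range(0, 4).
Step 2: list() consumes all yields: [0, 1, 2, 3].
Therefore res = [0, 1, 2, 3].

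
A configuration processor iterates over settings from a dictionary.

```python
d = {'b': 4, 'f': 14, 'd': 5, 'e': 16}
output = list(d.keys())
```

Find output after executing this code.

Step 1: d.keys() returns the dictionary keys in insertion order.
Therefore output = ['b', 'f', 'd', 'e'].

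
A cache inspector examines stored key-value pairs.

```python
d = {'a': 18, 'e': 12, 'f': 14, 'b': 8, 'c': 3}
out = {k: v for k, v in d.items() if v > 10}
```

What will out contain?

Step 1: Filter items where value > 10:
  'a': 18 > 10: kept
  'e': 12 > 10: kept
  'f': 14 > 10: kept
  'b': 8 <= 10: removed
  'c': 3 <= 10: removed
Therefore out = {'a': 18, 'e': 12, 'f': 14}.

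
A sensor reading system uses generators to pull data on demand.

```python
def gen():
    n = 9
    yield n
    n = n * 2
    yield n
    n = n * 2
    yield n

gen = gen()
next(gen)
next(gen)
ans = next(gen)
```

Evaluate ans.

Step 1: Trace through generator execution:
  Yield 1: n starts at 9, yield 9
  Yield 2: n = 9 * 2 = 18, yield 18
  Yield 3: n = 18 * 2 = 36, yield 36
Step 2: First next() gets 9, second next() gets the second value, third next() yields 36.
Therefore ans = 36.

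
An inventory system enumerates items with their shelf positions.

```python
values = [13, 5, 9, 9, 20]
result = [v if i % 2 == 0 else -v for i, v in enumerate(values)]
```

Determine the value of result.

Step 1: For each (i, v), keep v if i is even, negate if odd:
  i=0 (even): keep 13
  i=1 (odd): negate to -5
  i=2 (even): keep 9
  i=3 (odd): negate to -9
  i=4 (even): keep 20
Therefore result = [13, -5, 9, -9, 20].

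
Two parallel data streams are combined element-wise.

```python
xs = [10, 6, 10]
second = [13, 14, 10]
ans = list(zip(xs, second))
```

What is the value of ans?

Step 1: zip pairs elements at same index:
  Index 0: (10, 13)
  Index 1: (6, 14)
  Index 2: (10, 10)
Therefore ans = [(10, 13), (6, 14), (10, 10)].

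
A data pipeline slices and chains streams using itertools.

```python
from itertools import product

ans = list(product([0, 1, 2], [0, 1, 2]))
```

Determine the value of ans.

Step 1: product([0, 1, 2], [0, 1, 2]) gives all pairs:
  (0, 0)
  (0, 1)
  (0, 2)
  (1, 0)
  (1, 1)
  (1, 2)
  (2, 0)
  (2, 1)
  (2, 2)
Therefore ans = [(0, 0), (0, 1), (0, 2), (1, 0), (1, 1), (1, 2), (2, 0), (2, 1), (2, 2)].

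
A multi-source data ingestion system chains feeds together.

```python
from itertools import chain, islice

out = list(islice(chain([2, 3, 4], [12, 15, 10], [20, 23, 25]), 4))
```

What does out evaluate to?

Step 1: chain([2, 3, 4], [12, 15, 10], [20, 23, 25]) = [2, 3, 4, 12, 15, 10, 20, 23, 25].
Step 2: islice takes first 4 elements: [2, 3, 4, 12].
Therefore out = [2, 3, 4, 12].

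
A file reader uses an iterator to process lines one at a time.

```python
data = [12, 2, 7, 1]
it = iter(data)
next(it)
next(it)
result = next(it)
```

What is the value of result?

Step 1: Create iterator over [12, 2, 7, 1].
Step 2: next() consumes 12.
Step 3: next() consumes 2.
Step 4: next() returns 7.
Therefore result = 7.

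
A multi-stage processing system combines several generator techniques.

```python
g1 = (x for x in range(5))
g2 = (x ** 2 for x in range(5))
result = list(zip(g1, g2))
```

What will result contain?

Step 1: g1 produces [0, 1, 2, 3, 4].
Step 2: g2 produces [0, 1, 4, 9, 16].
Step 3: zip pairs them: [(0, 0), (1, 1), (2, 4), (3, 9), (4, 16)].
Therefore result = [(0, 0), (1, 1), (2, 4), (3, 9), (4, 16)].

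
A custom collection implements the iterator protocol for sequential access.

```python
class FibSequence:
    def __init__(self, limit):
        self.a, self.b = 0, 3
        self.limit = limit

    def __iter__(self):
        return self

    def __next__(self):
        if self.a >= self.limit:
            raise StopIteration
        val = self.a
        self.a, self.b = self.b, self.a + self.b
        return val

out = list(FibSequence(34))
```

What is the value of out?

Step 1: Fibonacci-like sequence (a=0, b=3) until >= 34:
  Yield 0, then a,b = 3,3
  Yield 3, then a,b = 3,6
  Yield 3, then a,b = 6,9
  Yield 6, then a,b = 9,15
  Yield 9, then a,b = 15,24
  Yield 15, then a,b = 24,39
  Yield 24, then a,b = 39,63
Step 2: 39 >= 34, stop.
Therefore out = [0, 3, 3, 6, 9, 15, 24].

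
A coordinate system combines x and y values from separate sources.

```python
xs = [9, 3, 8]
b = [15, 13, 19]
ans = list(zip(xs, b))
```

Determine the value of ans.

Step 1: zip pairs elements at same index:
  Index 0: (9, 15)
  Index 1: (3, 13)
  Index 2: (8, 19)
Therefore ans = [(9, 15), (3, 13), (8, 19)].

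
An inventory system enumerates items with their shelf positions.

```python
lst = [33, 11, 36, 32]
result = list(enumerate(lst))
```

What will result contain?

Step 1: enumerate pairs each element with its index:
  (0, 33)
  (1, 11)
  (2, 36)
  (3, 32)
Therefore result = [(0, 33), (1, 11), (2, 36), (3, 32)].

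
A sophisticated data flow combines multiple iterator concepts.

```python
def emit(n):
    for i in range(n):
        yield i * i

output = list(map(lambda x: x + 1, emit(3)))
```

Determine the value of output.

Step 1: emit(3) yields squares: [0, 1, 4].
Step 2: map adds 1 to each: [1, 2, 5].
Therefore output = [1, 2, 5].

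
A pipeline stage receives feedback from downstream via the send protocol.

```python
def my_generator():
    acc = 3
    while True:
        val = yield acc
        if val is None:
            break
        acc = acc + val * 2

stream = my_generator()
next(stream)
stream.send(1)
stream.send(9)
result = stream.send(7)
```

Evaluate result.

Step 1: next() -> yield acc=3.
Step 2: send(1) -> val=1, acc = 3 + 1*2 = 5, yield 5.
Step 3: send(9) -> val=9, acc = 5 + 9*2 = 23, yield 23.
Step 4: send(7) -> val=7, acc = 23 + 7*2 = 37, yield 37.
Therefore result = 37.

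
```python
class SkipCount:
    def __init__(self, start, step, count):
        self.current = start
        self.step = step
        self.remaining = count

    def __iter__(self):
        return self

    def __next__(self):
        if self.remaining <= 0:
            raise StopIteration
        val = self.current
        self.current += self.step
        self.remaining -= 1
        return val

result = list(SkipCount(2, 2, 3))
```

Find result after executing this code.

Step 1: SkipCount starts at 2, increments by 2, for 3 steps:
  Yield 2, then current += 2
  Yield 4, then current += 2
  Yield 6, then current += 2
Therefore result = [2, 4, 6].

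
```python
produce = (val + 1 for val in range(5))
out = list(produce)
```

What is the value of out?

Step 1: For each val in range(5), compute val+1:
  val=0: 0+1 = 1
  val=1: 1+1 = 2
  val=2: 2+1 = 3
  val=3: 3+1 = 4
  val=4: 4+1 = 5
Therefore out = [1, 2, 3, 4, 5].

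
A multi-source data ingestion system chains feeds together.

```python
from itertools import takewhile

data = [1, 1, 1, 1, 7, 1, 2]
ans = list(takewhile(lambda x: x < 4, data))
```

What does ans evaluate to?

Step 1: takewhile stops at first element >= 4:
  1 < 4: take
  1 < 4: take
  1 < 4: take
  1 < 4: take
  7 >= 4: stop
Therefore ans = [1, 1, 1, 1].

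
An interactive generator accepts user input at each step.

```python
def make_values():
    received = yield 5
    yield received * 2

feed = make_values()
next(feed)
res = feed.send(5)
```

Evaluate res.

Step 1: next(feed) advances to first yield, producing 5.
Step 2: send(5) resumes, received = 5.
Step 3: yield received * 2 = 5 * 2 = 10.
Therefore res = 10.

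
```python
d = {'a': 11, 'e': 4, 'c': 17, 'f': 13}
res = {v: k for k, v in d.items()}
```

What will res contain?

Step 1: Invert dict (swap keys and values):
  'a': 11 -> 11: 'a'
  'e': 4 -> 4: 'e'
  'c': 17 -> 17: 'c'
  'f': 13 -> 13: 'f'
Therefore res = {11: 'a', 4: 'e', 17: 'c', 13: 'f'}.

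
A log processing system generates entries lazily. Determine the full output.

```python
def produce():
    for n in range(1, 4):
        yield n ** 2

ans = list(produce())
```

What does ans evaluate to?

Step 1: For each n in range(1, 4), yield n**2:
  n=1: yield 1**2 = 1
  n=2: yield 2**2 = 4
  n=3: yield 3**2 = 9
Therefore ans = [1, 4, 9].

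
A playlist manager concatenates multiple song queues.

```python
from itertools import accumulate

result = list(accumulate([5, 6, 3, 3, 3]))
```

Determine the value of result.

Step 1: accumulate computes running sums:
  + 5 = 5
  + 6 = 11
  + 3 = 14
  + 3 = 17
  + 3 = 20
Therefore result = [5, 11, 14, 17, 20].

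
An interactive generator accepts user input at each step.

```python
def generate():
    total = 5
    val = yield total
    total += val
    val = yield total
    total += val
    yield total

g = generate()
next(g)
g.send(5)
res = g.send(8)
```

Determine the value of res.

Step 1: next() -> yield total=5.
Step 2: send(5) -> val=5, total = 5+5 = 10, yield 10.
Step 3: send(8) -> val=8, total = 10+8 = 18, yield 18.
Therefore res = 18.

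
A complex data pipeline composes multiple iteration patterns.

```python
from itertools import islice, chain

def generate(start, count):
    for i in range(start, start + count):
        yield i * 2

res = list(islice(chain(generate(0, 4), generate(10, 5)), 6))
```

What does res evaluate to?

Step 1: generate(0, 4) yields [0, 2, 4, 6].
Step 2: generate(10, 5) yields [20, 22, 24, 26, 28].
Step 3: chain concatenates: [0, 2, 4, 6, 20, 22, 24, 26, 28].
Step 4: islice takes first 6: [0, 2, 4, 6, 20, 22].
Therefore res = [0, 2, 4, 6, 20, 22].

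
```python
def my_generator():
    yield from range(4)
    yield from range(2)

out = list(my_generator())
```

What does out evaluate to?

Step 1: Trace yields in order:
  yield 0
  yield 1
  yield 2
  yield 3
  yield 0
  yield 1
Therefore out = [0, 1, 2, 3, 0, 1].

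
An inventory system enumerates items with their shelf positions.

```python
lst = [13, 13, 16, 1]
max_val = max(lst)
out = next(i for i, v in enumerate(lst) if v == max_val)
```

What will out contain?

Step 1: max([13, 13, 16, 1]) = 16.
Step 2: Find first index where value == 16:
  Index 0: 13 != 16
  Index 1: 13 != 16
  Index 2: 16 == 16, found!
Therefore out = 2.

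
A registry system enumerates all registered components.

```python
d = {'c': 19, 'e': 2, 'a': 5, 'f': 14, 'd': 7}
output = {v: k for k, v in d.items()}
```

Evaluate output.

Step 1: Invert dict (swap keys and values):
  'c': 19 -> 19: 'c'
  'e': 2 -> 2: 'e'
  'a': 5 -> 5: 'a'
  'f': 14 -> 14: 'f'
  'd': 7 -> 7: 'd'
Therefore output = {19: 'c', 2: 'e', 5: 'a', 14: 'f', 7: 'd'}.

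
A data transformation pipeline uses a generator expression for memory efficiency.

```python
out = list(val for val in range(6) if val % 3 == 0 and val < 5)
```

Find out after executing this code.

Step 1: Filter range(6) where val % 3 == 0 and val < 5:
  val=0: both conditions met, included
  val=1: excluded (1 % 3 != 0)
  val=2: excluded (2 % 3 != 0)
  val=3: both conditions met, included
  val=4: excluded (4 % 3 != 0)
  val=5: excluded (5 % 3 != 0, 5 >= 5)
Therefore out = [0, 3].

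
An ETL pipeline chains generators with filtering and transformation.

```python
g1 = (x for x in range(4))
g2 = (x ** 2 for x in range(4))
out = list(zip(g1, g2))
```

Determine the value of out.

Step 1: g1 produces [0, 1, 2, 3].
Step 2: g2 produces [0, 1, 4, 9].
Step 3: zip pairs them: [(0, 0), (1, 1), (2, 4), (3, 9)].
Therefore out = [(0, 0), (1, 1), (2, 4), (3, 9)].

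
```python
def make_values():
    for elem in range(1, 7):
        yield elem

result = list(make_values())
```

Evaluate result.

Step 1: The generator yields each value from range(1, 7).
Step 2: list() consumes all yields: [1, 2, 3, 4, 5, 6].
Therefore result = [1, 2, 3, 4, 5, 6].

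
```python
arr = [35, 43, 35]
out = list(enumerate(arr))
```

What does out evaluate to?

Step 1: enumerate pairs each element with its index:
  (0, 35)
  (1, 43)
  (2, 35)
Therefore out = [(0, 35), (1, 43), (2, 35)].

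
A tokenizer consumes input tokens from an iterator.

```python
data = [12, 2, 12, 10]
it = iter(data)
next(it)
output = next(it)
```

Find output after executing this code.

Step 1: Create iterator over [12, 2, 12, 10].
Step 2: next() consumes 12.
Step 3: next() returns 2.
Therefore output = 2.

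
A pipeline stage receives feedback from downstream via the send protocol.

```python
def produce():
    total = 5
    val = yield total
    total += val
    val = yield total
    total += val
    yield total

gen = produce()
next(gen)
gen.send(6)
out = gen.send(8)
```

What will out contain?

Step 1: next() -> yield total=5.
Step 2: send(6) -> val=6, total = 5+6 = 11, yield 11.
Step 3: send(8) -> val=8, total = 11+8 = 19, yield 19.
Therefore out = 19.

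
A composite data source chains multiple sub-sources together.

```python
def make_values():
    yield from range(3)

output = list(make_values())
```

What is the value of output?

Step 1: yield from delegates to the iterable, yielding each element.
Step 2: Collected values: [0, 1, 2].
Therefore output = [0, 1, 2].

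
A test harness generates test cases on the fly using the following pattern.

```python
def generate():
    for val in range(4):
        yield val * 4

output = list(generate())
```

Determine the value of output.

Step 1: For each val in range(4), yield val * 4:
  val=0: yield 0 * 4 = 0
  val=1: yield 1 * 4 = 4
  val=2: yield 2 * 4 = 8
  val=3: yield 3 * 4 = 12
Therefore output = [0, 4, 8, 12].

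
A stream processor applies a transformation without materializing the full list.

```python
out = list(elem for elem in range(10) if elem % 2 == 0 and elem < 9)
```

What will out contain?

Step 1: Filter range(10) where elem % 2 == 0 and elem < 9:
  elem=0: both conditions met, included
  elem=1: excluded (1 % 2 != 0)
  elem=2: both conditions met, included
  elem=3: excluded (3 % 2 != 0)
  elem=4: both conditions met, included
  elem=5: excluded (5 % 2 != 0)
  elem=6: both conditions met, included
  elem=7: excluded (7 % 2 != 0)
  elem=8: both conditions met, included
  elem=9: excluded (9 % 2 != 0, 9 >= 9)
Therefore out = [0, 2, 4, 6, 8].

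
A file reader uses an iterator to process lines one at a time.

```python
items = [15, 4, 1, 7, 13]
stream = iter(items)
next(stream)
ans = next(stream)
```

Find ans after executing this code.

Step 1: Create iterator over [15, 4, 1, 7, 13].
Step 2: next() consumes 15.
Step 3: next() returns 4.
Therefore ans = 4.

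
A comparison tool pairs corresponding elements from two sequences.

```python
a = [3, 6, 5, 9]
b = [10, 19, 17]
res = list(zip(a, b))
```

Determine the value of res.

Step 1: zip stops at shortest (len(a)=4, len(b)=3):
  Index 0: (3, 10)
  Index 1: (6, 19)
  Index 2: (5, 17)
Step 2: Last element of a (9) has no pair, dropped.
Therefore res = [(3, 10), (6, 19), (5, 17)].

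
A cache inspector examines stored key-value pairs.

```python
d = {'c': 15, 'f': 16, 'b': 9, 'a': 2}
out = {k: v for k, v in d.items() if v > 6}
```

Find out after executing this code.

Step 1: Filter items where value > 6:
  'c': 15 > 6: kept
  'f': 16 > 6: kept
  'b': 9 > 6: kept
  'a': 2 <= 6: removed
Therefore out = {'c': 15, 'f': 16, 'b': 9}.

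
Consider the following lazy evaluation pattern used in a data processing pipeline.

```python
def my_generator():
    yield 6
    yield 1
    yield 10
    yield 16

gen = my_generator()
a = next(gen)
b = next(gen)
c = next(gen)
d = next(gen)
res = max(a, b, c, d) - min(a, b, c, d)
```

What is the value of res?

Step 1: Create generator and consume all values:
  a = next(gen) = 6
  b = next(gen) = 1
  c = next(gen) = 10
  d = next(gen) = 16
Step 2: max = 16, min = 1, res = 16 - 1 = 15.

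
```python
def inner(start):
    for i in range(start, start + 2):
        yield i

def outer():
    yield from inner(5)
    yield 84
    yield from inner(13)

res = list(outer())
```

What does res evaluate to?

Step 1: outer() delegates to inner(5):
  yield 5
  yield 6
Step 2: yield 84
Step 3: Delegates to inner(13):
  yield 13
  yield 14
Therefore res = [5, 6, 84, 13, 14].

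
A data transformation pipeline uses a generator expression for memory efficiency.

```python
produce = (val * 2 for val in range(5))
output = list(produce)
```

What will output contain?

Step 1: For each val in range(5), compute val*2:
  val=0: 0*2 = 0
  val=1: 1*2 = 2
  val=2: 2*2 = 4
  val=3: 3*2 = 6
  val=4: 4*2 = 8
Therefore output = [0, 2, 4, 6, 8].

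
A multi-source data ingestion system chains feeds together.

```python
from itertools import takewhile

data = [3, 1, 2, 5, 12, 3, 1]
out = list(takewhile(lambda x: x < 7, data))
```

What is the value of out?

Step 1: takewhile stops at first element >= 7:
  3 < 7: take
  1 < 7: take
  2 < 7: take
  5 < 7: take
  12 >= 7: stop
Therefore out = [3, 1, 2, 5].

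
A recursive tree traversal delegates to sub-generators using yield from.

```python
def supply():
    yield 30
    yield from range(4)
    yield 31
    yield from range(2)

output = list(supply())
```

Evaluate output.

Step 1: Trace yields in order:
  yield 30
  yield 0
  yield 1
  yield 2
  yield 3
  yield 31
  yield 0
  yield 1
Therefore output = [30, 0, 1, 2, 3, 31, 0, 1].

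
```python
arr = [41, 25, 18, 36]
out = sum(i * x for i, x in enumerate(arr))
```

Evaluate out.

Step 1: Compute i * x for each (i, x) in enumerate([41, 25, 18, 36]):
  i=0, x=41: 0*41 = 0
  i=1, x=25: 1*25 = 25
  i=2, x=18: 2*18 = 36
  i=3, x=36: 3*36 = 108
Step 2: sum = 0 + 25 + 36 + 108 = 169.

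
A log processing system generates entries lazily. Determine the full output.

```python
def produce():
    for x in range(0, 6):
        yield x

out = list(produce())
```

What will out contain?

Step 1: The generator yields each value from range(0, 6).
Step 2: list() consumes all yields: [0, 1, 2, 3, 4, 5].
Therefore out = [0, 1, 2, 3, 4, 5].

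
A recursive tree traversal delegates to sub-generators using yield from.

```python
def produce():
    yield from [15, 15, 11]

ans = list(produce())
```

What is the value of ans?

Step 1: yield from delegates to the iterable, yielding each element.
Step 2: Collected values: [15, 15, 11].
Therefore ans = [15, 15, 11].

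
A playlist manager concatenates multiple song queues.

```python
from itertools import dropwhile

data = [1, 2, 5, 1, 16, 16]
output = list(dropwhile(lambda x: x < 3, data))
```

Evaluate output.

Step 1: dropwhile drops elements while < 3:
  1 < 3: dropped
  2 < 3: dropped
  5: kept (dropping stopped)
Step 2: Remaining elements kept regardless of condition.
Therefore output = [5, 1, 16, 16].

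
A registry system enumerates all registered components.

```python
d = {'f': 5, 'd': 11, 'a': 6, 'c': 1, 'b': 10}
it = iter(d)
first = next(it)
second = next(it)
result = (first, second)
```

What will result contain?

Step 1: iter(d) iterates over keys: ['f', 'd', 'a', 'c', 'b'].
Step 2: first = next(it) = 'f', second = next(it) = 'd'.
Therefore result = ('f', 'd').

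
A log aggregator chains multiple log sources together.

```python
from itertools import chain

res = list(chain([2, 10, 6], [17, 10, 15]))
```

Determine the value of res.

Step 1: chain() concatenates iterables: [2, 10, 6] + [17, 10, 15].
Therefore res = [2, 10, 6, 17, 10, 15].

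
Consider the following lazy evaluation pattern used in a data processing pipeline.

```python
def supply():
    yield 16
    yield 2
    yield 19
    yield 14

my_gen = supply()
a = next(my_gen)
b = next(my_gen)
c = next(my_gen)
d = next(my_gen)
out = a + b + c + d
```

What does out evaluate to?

Step 1: Create generator and consume all values:
  a = next(my_gen) = 16
  b = next(my_gen) = 2
  c = next(my_gen) = 19
  d = next(my_gen) = 14
Step 2: out = 16 + 2 + 19 + 14 = 51.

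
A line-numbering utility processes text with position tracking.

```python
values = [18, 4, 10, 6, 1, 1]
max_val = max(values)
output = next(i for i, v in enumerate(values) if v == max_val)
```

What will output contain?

Step 1: max([18, 4, 10, 6, 1, 1]) = 18.
Step 2: Find first index where value == 18:
  Index 0: 18 == 18, found!
Therefore output = 0.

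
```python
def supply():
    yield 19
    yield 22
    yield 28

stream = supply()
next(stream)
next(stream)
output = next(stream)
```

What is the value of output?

Step 1: supply() creates a generator.
Step 2: next(stream) yields 19 (consumed and discarded).
Step 3: next(stream) yields 22 (consumed and discarded).
Step 4: next(stream) yields 28, assigned to output.
Therefore output = 28.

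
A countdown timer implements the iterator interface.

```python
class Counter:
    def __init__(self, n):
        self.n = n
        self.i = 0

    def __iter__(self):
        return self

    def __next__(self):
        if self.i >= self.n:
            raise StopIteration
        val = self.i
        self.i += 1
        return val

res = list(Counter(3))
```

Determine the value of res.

Step 1: Counter(3) creates an iterator counting 0 to 2.
Step 2: list() consumes all values: [0, 1, 2].
Therefore res = [0, 1, 2].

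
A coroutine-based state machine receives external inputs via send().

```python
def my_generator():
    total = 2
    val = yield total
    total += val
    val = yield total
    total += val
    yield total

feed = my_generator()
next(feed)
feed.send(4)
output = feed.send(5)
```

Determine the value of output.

Step 1: next() -> yield total=2.
Step 2: send(4) -> val=4, total = 2+4 = 6, yield 6.
Step 3: send(5) -> val=5, total = 6+5 = 11, yield 11.
Therefore output = 11.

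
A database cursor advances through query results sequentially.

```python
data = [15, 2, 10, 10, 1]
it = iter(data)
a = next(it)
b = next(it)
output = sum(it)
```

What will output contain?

Step 1: Create iterator over [15, 2, 10, 10, 1].
Step 2: a = next() = 15, b = next() = 2.
Step 3: sum() of remaining [10, 10, 1] = 21.
Therefore output = 21.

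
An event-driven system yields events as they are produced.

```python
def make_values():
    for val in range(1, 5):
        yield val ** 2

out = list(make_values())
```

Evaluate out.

Step 1: For each val in range(1, 5), yield val**2:
  val=1: yield 1**2 = 1
  val=2: yield 2**2 = 4
  val=3: yield 3**2 = 9
  val=4: yield 4**2 = 16
Therefore out = [1, 4, 9, 16].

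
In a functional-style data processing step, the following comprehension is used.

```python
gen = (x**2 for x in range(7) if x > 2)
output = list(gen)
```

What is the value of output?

Step 1: For range(7), keep x > 2, then square:
  x=0: 0 <= 2, excluded
  x=1: 1 <= 2, excluded
  x=2: 2 <= 2, excluded
  x=3: 3 > 2, yield 3**2 = 9
  x=4: 4 > 2, yield 4**2 = 16
  x=5: 5 > 2, yield 5**2 = 25
  x=6: 6 > 2, yield 6**2 = 36
Therefore output = [9, 16, 25, 36].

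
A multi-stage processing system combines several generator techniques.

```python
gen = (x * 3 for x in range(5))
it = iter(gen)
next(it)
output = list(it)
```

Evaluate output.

Step 1: Generator produces [0, 3, 6, 9, 12].
Step 2: next(it) consumes first element (0).
Step 3: list(it) collects remaining: [3, 6, 9, 12].
Therefore output = [3, 6, 9, 12].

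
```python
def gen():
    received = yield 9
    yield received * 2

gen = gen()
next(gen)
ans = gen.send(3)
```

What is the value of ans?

Step 1: next(gen) advances to first yield, producing 9.
Step 2: send(3) resumes, received = 3.
Step 3: yield received * 2 = 3 * 2 = 6.
Therefore ans = 6.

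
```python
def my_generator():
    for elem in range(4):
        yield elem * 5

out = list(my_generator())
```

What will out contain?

Step 1: For each elem in range(4), yield elem * 5:
  elem=0: yield 0 * 5 = 0
  elem=1: yield 1 * 5 = 5
  elem=2: yield 2 * 5 = 10
  elem=3: yield 3 * 5 = 15
Therefore out = [0, 5, 10, 15].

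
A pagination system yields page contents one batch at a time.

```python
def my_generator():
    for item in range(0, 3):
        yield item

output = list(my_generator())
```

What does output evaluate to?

Step 1: The generator yields each value from range(0, 3).
Step 2: list() consumes all yields: [0, 1, 2].
Therefore output = [0, 1, 2].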